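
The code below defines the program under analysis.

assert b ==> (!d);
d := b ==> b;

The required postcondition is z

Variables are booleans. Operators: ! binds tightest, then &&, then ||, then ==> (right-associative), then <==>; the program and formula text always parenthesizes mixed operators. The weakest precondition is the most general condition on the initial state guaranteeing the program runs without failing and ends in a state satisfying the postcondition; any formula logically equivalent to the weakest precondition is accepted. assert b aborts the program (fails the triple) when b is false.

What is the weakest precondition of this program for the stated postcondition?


Working backward. After the program, z must hold.
Before d := b ==> b: z
Before assert b ==> (!d): (b ==> (!d)) && z
Answer: WP = (b ==> (!d)) && z


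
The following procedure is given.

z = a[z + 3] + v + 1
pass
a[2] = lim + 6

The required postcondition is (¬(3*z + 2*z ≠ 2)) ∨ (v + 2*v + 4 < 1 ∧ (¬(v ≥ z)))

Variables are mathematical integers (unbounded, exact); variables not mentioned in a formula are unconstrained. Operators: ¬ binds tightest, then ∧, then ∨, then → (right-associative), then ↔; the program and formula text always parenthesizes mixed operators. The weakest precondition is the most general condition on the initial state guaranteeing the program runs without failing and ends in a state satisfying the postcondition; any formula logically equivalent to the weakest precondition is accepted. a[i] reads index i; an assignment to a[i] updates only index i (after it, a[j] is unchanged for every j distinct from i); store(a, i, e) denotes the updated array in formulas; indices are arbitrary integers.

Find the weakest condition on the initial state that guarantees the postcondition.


Working backward. After the program, the postcondition (¬(3*z + 2*z ≠ 2)) ∨ (v + 2*v + 4 < 1 ∧ (¬(v ≥ z))) must hold; in canonical form it is (¬(5*z ≠ 2)) ∨ (3*v < -3 ∧ (¬(v ≥ z))).
Before a[2] := lim + 6: (¬(5*z ≠ 2)) ∨ (3*v < -3 ∧ (¬(v ≥ z)))
Before skip: (¬(5*z ≠ 2)) ∨ (3*v < -3 ∧ (¬(v ≥ z)))
Before z := a[z + 3] + v + 1: (¬(5*a[z + 3] + 5*v ≠ -3)) ∨ (3*v < -3 ∧ (¬(a[z + 3] ≤ -1)))
Answer: WP = (¬(5*a[z + 3] + 5*v ≠ -3)) ∨ (3*v < -3 ∧ (¬(a[z + 3] ≤ -1)))


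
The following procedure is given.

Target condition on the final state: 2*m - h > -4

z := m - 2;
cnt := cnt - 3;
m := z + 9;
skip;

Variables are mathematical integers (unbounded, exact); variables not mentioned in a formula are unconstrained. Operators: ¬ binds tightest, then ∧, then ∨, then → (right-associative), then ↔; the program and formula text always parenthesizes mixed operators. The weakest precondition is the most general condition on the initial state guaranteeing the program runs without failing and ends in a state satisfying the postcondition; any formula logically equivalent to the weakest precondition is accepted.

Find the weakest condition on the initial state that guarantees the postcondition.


Working backward. After the program, the postcondition 2*m - h > -4 must hold; in canonical form it is 2*m > h - 4.
Before skip: 2*m > h - 4
Before m := z + 9: 2*z > h - 22
Before cnt := cnt - 3: 2*z > h - 22
Before z := m - 2: 2*m > h - 18
Answer: WP = 2*m > h - 18


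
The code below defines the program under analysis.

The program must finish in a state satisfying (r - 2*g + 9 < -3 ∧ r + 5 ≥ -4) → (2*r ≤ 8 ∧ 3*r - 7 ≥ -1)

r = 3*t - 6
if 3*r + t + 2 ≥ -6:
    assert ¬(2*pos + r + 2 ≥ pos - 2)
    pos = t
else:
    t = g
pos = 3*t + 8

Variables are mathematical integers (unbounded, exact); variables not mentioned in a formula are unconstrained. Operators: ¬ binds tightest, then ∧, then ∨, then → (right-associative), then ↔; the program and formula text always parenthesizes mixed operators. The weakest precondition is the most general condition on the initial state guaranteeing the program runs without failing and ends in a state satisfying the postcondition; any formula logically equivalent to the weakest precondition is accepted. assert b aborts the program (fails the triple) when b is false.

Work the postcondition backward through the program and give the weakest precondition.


Working backward. After the program, the postcondition (r - 2*g + 9 < -3 ∧ r + 5 ≥ -4) → (2*r ≤ 8 ∧ 3*r - 7 ≥ -1) must hold; in canonical form it is (r < 2*g - 12 ∧ r ≥ -9) → (2*r ≤ 8 ∧ 3*r ≥ 6).
Before pos := 3*t + 8: (r < 2*g - 12 ∧ r ≥ -9) → (2*r ≤ 8 ∧ 3*r ≥ 6)
Then branch requires (¬(pos + r ≥ -4)) ∧ ((r < 2*g - 12 ∧ r ≥ -9) → (2*r ≤ 8 ∧ 3*r ≥ 6)); else branch requires (r < 2*g - 12 ∧ r ≥ -9) → (2*r ≤ 8 ∧ 3*r ≥ 6).
Before the if: (3*r + t ≥ -8 → ((¬(pos + r ≥ -4)) ∧ ((r < 2*g - 12 ∧ r ≥ -9) → (2*r ≤ 8 ∧ 3*r ≥ 6)))) ∧ ((¬(3*r + t ≥ -8)) → ((r < 2*g - 12 ∧ r ≥ -9) → (2*r ≤ 8 ∧ 3*r ≥ 6)))
Before r := 3*t - 6: (10*t ≥ 10 → ((¬(pos + 3*t ≥ 2)) ∧ ((3*t < 2*g - 6 ∧ 3*t ≥ -3) → (6*t ≤ 20 ∧ 9*t ≥ 24)))) ∧ ((¬(10*t ≥ 10)) → ((3*t < 2*g - 6 ∧ 3*t ≥ -3) → (6*t ≤ 20 ∧ 9*t ≥ 24)))
Answer: WP = (10*t ≥ 10 → ((¬(pos + 3*t ≥ 2)) ∧ ((3*t < 2*g - 6 ∧ 3*t ≥ -3) → (6*t ≤ 20 ∧ 9*t ≥ 24)))) ∧ ((¬(10*t ≥ 10)) → ((3*t < 2*g - 6 ∧ 3*t ≥ -3) → (6*t ≤ 20 ∧ 9*t ≥ 24)))


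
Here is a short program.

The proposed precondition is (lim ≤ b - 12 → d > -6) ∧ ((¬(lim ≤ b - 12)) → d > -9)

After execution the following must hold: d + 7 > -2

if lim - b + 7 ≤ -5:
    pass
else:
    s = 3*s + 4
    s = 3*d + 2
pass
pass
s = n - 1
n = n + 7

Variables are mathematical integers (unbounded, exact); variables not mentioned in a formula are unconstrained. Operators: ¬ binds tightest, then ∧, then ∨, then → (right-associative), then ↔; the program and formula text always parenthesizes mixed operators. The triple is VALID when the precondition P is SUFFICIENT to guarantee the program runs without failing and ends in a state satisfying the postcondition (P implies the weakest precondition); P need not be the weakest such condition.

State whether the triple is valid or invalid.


Working backward. After the program, the postcondition d + 7 > -2 must hold; in canonical form it is d > -9.
Before n := n + 7: d > -9
Before s := n - 1: d > -9
Before skip: d > -9
Before skip: d > -9
Then branch requires d > -9; else branch requires d > -9.
Before the if: (lim ≤ b - 12 → d > -9) ∧ ((¬(lim ≤ b - 12)) → d > -9)
The weakest precondition is (lim ≤ b - 12 → d > -9) ∧ ((¬(lim ≤ b - 12)) → d > -9).
Check whether (lim ≤ b - 12 → d > -6) ∧ ((¬(lim ≤ b - 12)) → d > -9) implies it.
Every state satisfying the precondition satisfies the weakest precondition: the implication holds.
Answer: valid


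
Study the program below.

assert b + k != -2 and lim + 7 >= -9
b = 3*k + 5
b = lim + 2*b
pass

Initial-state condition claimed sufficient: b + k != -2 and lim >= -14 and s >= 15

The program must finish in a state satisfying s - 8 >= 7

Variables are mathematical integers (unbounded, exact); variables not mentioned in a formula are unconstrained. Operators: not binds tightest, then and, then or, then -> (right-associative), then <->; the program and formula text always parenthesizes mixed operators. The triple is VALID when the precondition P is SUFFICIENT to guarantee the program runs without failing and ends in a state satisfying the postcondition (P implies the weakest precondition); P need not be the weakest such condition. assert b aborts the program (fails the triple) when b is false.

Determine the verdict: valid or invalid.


Working backward. After the program, the postcondition s - 8 >= 7 must hold; in canonical form it is s >= 15.
Before skip: s >= 15
Before b := lim + 2*b: s >= 15
Before b := 3*k + 5: s >= 15
Before assert b + k != -2 and lim + 7 >= -9: b + k != -2 and lim >= -16 and s >= 15
The weakest precondition is b + k != -2 and lim >= -16 and s >= 15.
Check whether b + k != -2 and lim >= -14 and s >= 15 implies it.
Every state satisfying the precondition satisfies the weakest precondition: the implication holds.
Answer: valid


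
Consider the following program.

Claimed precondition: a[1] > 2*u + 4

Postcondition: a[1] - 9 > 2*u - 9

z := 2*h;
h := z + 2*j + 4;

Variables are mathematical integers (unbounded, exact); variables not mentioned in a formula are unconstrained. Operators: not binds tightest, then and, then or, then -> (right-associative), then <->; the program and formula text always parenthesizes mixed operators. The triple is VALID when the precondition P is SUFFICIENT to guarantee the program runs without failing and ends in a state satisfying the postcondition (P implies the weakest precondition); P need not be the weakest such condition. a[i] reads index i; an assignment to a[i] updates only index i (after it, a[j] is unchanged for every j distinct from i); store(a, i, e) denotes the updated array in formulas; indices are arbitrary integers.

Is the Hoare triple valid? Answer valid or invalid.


Working backward. After the program, the postcondition a[1] - 9 > 2*u - 9 must hold; in canonical form it is a[1] > 2*u.
Before h := z + 2*j + 4: a[1] > 2*u
Before z := 2*h: a[1] > 2*u
The weakest precondition is a[1] > 2*u.
Check whether a[1] > 2*u + 4 implies it.
Every state satisfying the precondition satisfies the weakest precondition: the implication holds.
Answer: valid


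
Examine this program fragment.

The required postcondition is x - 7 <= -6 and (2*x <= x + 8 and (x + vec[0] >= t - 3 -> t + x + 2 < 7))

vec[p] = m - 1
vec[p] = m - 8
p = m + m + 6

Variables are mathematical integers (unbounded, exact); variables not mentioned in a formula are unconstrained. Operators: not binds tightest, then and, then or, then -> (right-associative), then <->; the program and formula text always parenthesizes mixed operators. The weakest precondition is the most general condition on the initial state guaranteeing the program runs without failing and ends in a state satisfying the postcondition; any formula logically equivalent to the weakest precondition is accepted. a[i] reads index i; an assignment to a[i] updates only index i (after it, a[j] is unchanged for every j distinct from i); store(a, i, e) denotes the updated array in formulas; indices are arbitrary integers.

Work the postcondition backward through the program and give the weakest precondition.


Working backward. After the program, the postcondition x - 7 <= -6 and (2*x <= x + 8 and (x + vec[0] >= t - 3 -> t + x + 2 < 7)) must hold; in canonical form it is x <= 1 and x <= 8 and (vec[0] + x >= t - 3 -> t + x < 5).
Before p := m + m + 6: x <= 1 and x <= 8 and (vec[0] + x >= t - 3 -> t + x < 5)
Before vec[p] := m - 8: x <= 1 and x <= 8 and (store(vec, p, m - 8)[0] + x >= t - 3 -> t + x < 5)
Before vec[p] := m - 1: x <= 1 and x <= 8 and (store(store(vec, p, m - 1), p, m - 8)[0] + x >= t - 3 -> t + x < 5)
Answer: WP = x <= 1 and x <= 8 and (store(store(vec, p, m - 1), p, m - 8)[0] + x >= t - 3 -> t + x < 5)


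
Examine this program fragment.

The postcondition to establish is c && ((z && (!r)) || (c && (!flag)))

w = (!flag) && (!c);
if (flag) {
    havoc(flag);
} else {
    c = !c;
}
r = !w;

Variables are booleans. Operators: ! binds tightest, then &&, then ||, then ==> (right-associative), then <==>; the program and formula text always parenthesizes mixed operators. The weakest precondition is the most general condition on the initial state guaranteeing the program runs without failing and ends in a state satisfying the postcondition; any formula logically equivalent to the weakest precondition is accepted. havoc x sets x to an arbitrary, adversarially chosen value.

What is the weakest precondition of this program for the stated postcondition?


Working backward. After the program, c && ((z && (!r)) || (c && (!flag))) must hold.
Before r := !w: c && ((z && w) || (c && (!flag)))
Then branch requires c && z && w && ((z && w) || c); else branch requires (!c) && ((z && w) || ((!c) && (!flag))).
Before the if: (flag ==> (c && z && w && ((z && w) || c))) && ((!flag) ==> ((!c) && ((z && w) || ((!c) && (!flag)))))
Before w := (!flag) && (!c): (!flag) && ((!flag) ==> ((!c) && ((z && (!flag) && (!c)) || ((!c) && (!flag)))))
Answer: WP = (!flag) && ((!flag) ==> ((!c) && ((z && (!flag) && (!c)) || ((!c) && (!flag)))))


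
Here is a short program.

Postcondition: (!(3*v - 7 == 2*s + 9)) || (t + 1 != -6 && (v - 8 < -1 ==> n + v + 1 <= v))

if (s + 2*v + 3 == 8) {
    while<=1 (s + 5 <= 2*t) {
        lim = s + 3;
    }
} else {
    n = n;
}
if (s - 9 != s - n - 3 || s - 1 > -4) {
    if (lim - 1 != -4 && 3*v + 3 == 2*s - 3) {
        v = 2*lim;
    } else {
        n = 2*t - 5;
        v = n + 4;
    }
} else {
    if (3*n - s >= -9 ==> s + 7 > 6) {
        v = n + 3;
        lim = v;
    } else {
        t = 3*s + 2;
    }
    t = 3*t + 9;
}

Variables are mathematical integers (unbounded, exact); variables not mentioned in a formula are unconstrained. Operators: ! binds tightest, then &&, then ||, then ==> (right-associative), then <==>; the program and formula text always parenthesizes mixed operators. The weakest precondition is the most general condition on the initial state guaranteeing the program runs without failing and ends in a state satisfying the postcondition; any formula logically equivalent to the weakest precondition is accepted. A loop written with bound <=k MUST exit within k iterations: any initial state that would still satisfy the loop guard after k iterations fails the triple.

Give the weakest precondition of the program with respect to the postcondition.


Working backward. After the program, the postcondition (!(3*v - 7 == 2*s + 9)) || (t + 1 != -6 && (v - 8 < -1 ==> n + v + 1 <= v)) must hold; in canonical form it is (!(3*v == 2*s + 16)) || (t != -7 && (v < 7 ==> n <= -1)).
Then branch requires ((lim != -3 && 3*v == 2*s - 6) ==> ((!(6*lim == 2*s + 16)) || (t != -7 && (2*lim < 7 ==> n <= -1)))) && ((!(lim != -3 && 3*v == 2*s - 6)) ==> ((!(6*t == 2*s + 19)) || (t != -7 && (2*t < 8 ==> 2*t <= 4)))); else branch requires ((3*n >= s - 9 ==> s > -1) ==> ((!(3*n == 2*s + 7)) || (3*t != -16 && (n < 4 ==> n <= -1)))) && ((!(3*n >= s - 9 ==> s > -1)) ==> ((!(3*v == 2*s + 16)) || (9*s != -22 && (v < 7 ==> n <= -1)))).
Before the if: ((n != 6 || s > -3) ==> (((lim != -3 && 3*v == 2*s - 6) ==> ((!(6*lim == 2*s + 16)) || (t != -7 && (2*lim < 7 ==> n <= -1)))) && ((!(lim != -3 && 3*v == 2*s - 6)) ==> ((!(6*t == 2*s + 19)) || (t != -7 && (2*t < 8 ==> 2*t <= 4)))))) && ((!(n != 6 || s > -3)) ==> (((3*n >= s - 9 ==> s > -1) ==> ((!(3*n == 2*s + 7)) || (3*t != -16 && (n < 4 ==> n <= -1)))) && ((!(3*n >= s - 9 ==> s > -1)) ==> ((!(3*v == 2*s + 16)) || (9*s != -22 && (v < 7 ==> n <= -1))))))
Then branch requires (s <= 2*t - 5 ==> ((!(s <= 2*t - 5)) && ((n != 6 || s > -3) ==> (((s != -6 && 3*v == 2*s - 6) ==> ((!(4*s == -2)) || (t != -7 && (2*s < 1 ==> n <= -1)))) && ((!(s != -6 && 3*v == 2*s - 6)) ==> ((!(6*t == 2*s + 19)) || (t != -7 && (2*t < 8 ==> 2*t <= 4)))))) && ((!(n != 6 || s > -3)) ==> (((3*n >= s - 9 ==> s > -1) ==> ((!(3*n == 2*s + 7)) || (3*t != -16 && (n < 4 ==> n <= -1)))) && ((!(3*n >= s - 9 ==> s > -1)) ==> ((!(3*v == 2*s + 16)) || (9*s != -22 && (v < 7 ==> n <= -1)))))))) && ((!(s <= 2*t - 5)) ==> (((n != 6 || s > -3) ==> (((lim != -3 && 3*v == 2*s - 6) ==> ((!(6*lim == 2*s + 16)) || (t != -7 && (2*lim < 7 ==> n <= -1)))) && ((!(lim != -3 && 3*v == 2*s - 6)) ==> ((!(6*t == 2*s + 19)) || (t != -7 && (2*t < 8 ==> 2*t <= 4)))))) && ((!(n != 6 || s > -3)) ==> (((3*n >= s - 9 ==> s > -1) ==> ((!(3*n == 2*s + 7)) || (3*t != -16 && (n < 4 ==> n <= -1)))) && ((!(3*n >= s - 9 ==> s > -1)) ==> ((!(3*v == 2*s + 16)) || (9*s != -22 && (v < 7 ==> n <= -1)))))))); else branch requires ((n != 6 || s > -3) ==> (((lim != -3 && 3*v == 2*s - 6) ==> ((!(6*lim == 2*s + 16)) || (t != -7 && (2*lim < 7 ==> n <= -1)))) && ((!(lim != -3 && 3*v == 2*s - 6)) ==> ((!(6*t == 2*s + 19)) || (t != -7 && (2*t < 8 ==> 2*t <= 4)))))) && ((!(n != 6 || s > -3)) ==> (((3*n >= s - 9 ==> s > -1) ==> ((!(3*n == 2*s + 7)) || (3*t != -16 && (n < 4 ==> n <= -1)))) && ((!(3*n >= s - 9 ==> s > -1)) ==> ((!(3*v == 2*s + 16)) || (9*s != -22 && (v < 7 ==> n <= -1)))))).
Before the if: (s + 2*v == 5 ==> ((s <= 2*t - 5 ==> ((!(s <= 2*t - 5)) && ((n != 6 || s > -3) ==> (((s != -6 && 3*v == 2*s - 6) ==> ((!(4*s == -2)) || (t != -7 && (2*s < 1 ==> n <= -1)))) && ((!(s != -6 && 3*v == 2*s - 6)) ==> ((!(6*t == 2*s + 19)) || (t != -7 && (2*t < 8 ==> 2*t <= 4)))))) && ((!(n != 6 || s > -3)) ==> (((3*n >= s - 9 ==> s > -1) ==> ((!(3*n == 2*s + 7)) || (3*t != -16 && (n < 4 ==> n <= -1)))) && ((!(3*n >= s - 9 ==> s > -1)) ==> ((!(3*v == 2*s + 16)) || (9*s != -22 && (v < 7 ==> n <= -1)))))))) && ((!(s <= 2*t - 5)) ==> (((n != 6 || s > -3) ==> (((lim != -3 && 3*v == 2*s - 6) ==> ((!(6*lim == 2*s + 16)) || (t != -7 && (2*lim < 7 ==> n <= -1)))) && ((!(lim != -3 && 3*v == 2*s - 6)) ==> ((!(6*t == 2*s + 19)) || (t != -7 && (2*t < 8 ==> 2*t <= 4)))))) && ((!(n != 6 || s > -3)) ==> (((3*n >= s - 9 ==> s > -1) ==> ((!(3*n == 2*s + 7)) || (3*t != -16 && (n < 4 ==> n <= -1)))) && ((!(3*n >= s - 9 ==> s > -1)) ==> ((!(3*v == 2*s + 16)) || (9*s != -22 && (v < 7 ==> n <= -1)))))))))) && ((!(s + 2*v == 5)) ==> (((n != 6 || s > -3) ==> (((lim != -3 && 3*v == 2*s - 6) ==> ((!(6*lim == 2*s + 16)) || (t != -7 && (2*lim < 7 ==> n <= -1)))) && ((!(lim != -3 && 3*v == 2*s - 6)) ==> ((!(6*t == 2*s + 19)) || (t != -7 && (2*t < 8 ==> 2*t <= 4)))))) && ((!(n != 6 || s > -3)) ==> (((3*n >= s - 9 ==> s > -1) ==> ((!(3*n == 2*s + 7)) || (3*t != -16 && (n < 4 ==> n <= -1)))) && ((!(3*n >= s - 9 ==> s > -1)) ==> ((!(3*v == 2*s + 16)) || (9*s != -22 && (v < 7 ==> n <= -1))))))))
Answer: WP = (s + 2*v == 5 ==> ((s <= 2*t - 5 ==> ((!(s <= 2*t - 5)) && ((n != 6 || s > -3) ==> (((s != -6 && 3*v == 2*s - 6) ==> ((!(4*s == -2)) || (t != -7 && (2*s < 1 ==> n <= -1)))) && ((!(s != -6 && 3*v == 2*s - 6)) ==> ((!(6*t == 2*s + 19)) || (t != -7 && (2*t < 8 ==> 2*t <= 4)))))) && ((!(n != 6 || s > -3)) ==> (((3*n >= s - 9 ==> s > -1) ==> ((!(3*n == 2*s + 7)) || (3*t != -16 && (n < 4 ==> n <= -1)))) && ((!(3*n >= s - 9 ==> s > -1)) ==> ((!(3*v == 2*s + 16)) || (9*s != -22 && (v < 7 ==> n <= -1)))))))) && ((!(s <= 2*t - 5)) ==> (((n != 6 || s > -3) ==> (((lim != -3 && 3*v == 2*s - 6) ==> ((!(6*lim == 2*s + 16)) || (t != -7 && (2*lim < 7 ==> n <= -1)))) && ((!(lim != -3 && 3*v == 2*s - 6)) ==> ((!(6*t == 2*s + 19)) || (t != -7 && (2*t < 8 ==> 2*t <= 4)))))) && ((!(n != 6 || s > -3)) ==> (((3*n >= s - 9 ==> s > -1) ==> ((!(3*n == 2*s + 7)) || (3*t != -16 && (n < 4 ==> n <= -1)))) && ((!(3*n >= s - 9 ==> s > -1)) ==> ((!(3*v == 2*s + 16)) || (9*s != -22 && (v < 7 ==> n <= -1)))))))))) && ((!(s + 2*v == 5)) ==> (((n != 6 || s > -3) ==> (((lim != -3 && 3*v == 2*s - 6) ==> ((!(6*lim == 2*s + 16)) || (t != -7 && (2*lim < 7 ==> n <= -1)))) && ((!(lim != -3 && 3*v == 2*s - 6)) ==> ((!(6*t == 2*s + 19)) || (t != -7 && (2*t < 8 ==> 2*t <= 4)))))) && ((!(n != 6 || s > -3)) ==> (((3*n >= s - 9 ==> s > -1) ==> ((!(3*n == 2*s + 7)) || (3*t != -16 && (n < 4 ==> n <= -1)))) && ((!(3*n >= s - 9 ==> s > -1)) ==> ((!(3*v == 2*s + 16)) || (9*s != -22 && (v < 7 ==> n <= -1))))))))


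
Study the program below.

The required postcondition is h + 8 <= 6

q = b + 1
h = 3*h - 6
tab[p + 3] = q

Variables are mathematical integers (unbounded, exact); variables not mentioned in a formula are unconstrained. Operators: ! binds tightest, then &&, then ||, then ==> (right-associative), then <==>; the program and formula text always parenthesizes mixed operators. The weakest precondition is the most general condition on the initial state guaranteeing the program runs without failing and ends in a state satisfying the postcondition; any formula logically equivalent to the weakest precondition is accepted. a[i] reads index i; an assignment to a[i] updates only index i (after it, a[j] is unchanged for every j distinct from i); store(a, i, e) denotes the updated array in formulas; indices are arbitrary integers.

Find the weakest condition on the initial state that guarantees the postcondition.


Working backward. After the program, the postcondition h + 8 <= 6 must hold; in canonical form it is h <= -2.
Before tab[p + 3] := q: h <= -2
Before h := 3*h - 6: 3*h <= 4
Before q := b + 1: 3*h <= 4
Answer: WP = 3*h <= 4


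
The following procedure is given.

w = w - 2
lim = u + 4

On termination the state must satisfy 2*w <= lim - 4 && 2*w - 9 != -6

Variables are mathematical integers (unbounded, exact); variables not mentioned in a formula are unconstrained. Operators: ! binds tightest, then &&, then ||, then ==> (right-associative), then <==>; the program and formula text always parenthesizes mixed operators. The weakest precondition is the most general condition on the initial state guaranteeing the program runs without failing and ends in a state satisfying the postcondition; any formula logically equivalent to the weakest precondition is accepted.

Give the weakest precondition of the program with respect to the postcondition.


Working backward. After the program, the postcondition 2*w <= lim - 4 && 2*w - 9 != -6 must hold; in canonical form it is 2*w <= lim - 4 && 2*w != 3.
Before lim := u + 4: 2*w <= u && 2*w != 3
Before w := w - 2: 2*w <= u + 4 && 2*w != 7
Answer: WP = 2*w <= u + 4 && 2*w != 7


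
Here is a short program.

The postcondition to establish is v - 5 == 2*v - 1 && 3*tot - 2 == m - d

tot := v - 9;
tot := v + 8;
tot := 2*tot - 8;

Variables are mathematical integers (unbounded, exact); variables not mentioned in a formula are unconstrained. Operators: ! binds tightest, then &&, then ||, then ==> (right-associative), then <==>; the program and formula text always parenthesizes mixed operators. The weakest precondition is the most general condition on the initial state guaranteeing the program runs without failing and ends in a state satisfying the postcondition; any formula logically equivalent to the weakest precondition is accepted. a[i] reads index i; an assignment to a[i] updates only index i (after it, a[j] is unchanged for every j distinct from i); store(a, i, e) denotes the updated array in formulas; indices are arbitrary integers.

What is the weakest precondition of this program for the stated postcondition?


Working backward. After the program, the postcondition v - 5 == 2*v - 1 && 3*tot - 2 == m - d must hold; in canonical form it is v == -4 && d + 3*tot == m + 2.
Before tot := 2*tot - 8: v == -4 && d + 6*tot == m + 26
Before tot := v + 8: v == -4 && d + 6*v == m - 22
Before tot := v - 9: v == -4 && d + 6*v == m - 22
Answer: WP = v == -4 && d + 6*v == m - 22


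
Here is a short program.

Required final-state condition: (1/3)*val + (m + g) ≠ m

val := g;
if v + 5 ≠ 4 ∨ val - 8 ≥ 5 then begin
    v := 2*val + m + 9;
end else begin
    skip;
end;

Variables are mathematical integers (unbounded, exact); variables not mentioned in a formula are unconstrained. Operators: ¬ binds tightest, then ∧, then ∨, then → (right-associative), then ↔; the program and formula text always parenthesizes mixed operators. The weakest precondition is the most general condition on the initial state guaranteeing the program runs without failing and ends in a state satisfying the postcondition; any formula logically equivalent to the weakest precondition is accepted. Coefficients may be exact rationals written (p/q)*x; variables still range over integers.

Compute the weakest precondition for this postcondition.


Working backward. After the program, the postcondition (1/3)*val + (m + g) ≠ m must hold; in canonical form it is g + (1/3)*val ≠ 0.
Then branch requires g + (1/3)*val ≠ 0; else branch requires g + (1/3)*val ≠ 0.
Before the if: ((v ≠ -1 ∨ val ≥ 13) → g + (1/3)*val ≠ 0) ∧ ((¬(v ≠ -1 ∨ val ≥ 13)) → g + (1/3)*val ≠ 0)
Before val := g: ((v ≠ -1 ∨ g ≥ 13) → (4/3)*g ≠ 0) ∧ ((¬(v ≠ -1 ∨ g ≥ 13)) → (4/3)*g ≠ 0)
Answer: WP = ((v ≠ -1 ∨ g ≥ 13) → (4/3)*g ≠ 0) ∧ ((¬(v ≠ -1 ∨ g ≥ 13)) → (4/3)*g ≠ 0)


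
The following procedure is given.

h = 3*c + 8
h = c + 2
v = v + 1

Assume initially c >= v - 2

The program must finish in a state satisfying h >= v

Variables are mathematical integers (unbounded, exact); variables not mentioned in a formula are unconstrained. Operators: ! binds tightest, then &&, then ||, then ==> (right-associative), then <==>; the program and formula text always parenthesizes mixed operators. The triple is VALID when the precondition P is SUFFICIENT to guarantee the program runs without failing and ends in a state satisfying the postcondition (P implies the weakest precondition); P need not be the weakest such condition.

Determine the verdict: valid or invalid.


Working backward. After the program, h >= v must hold.
Before v := v + 1: h >= v + 1
Before h := c + 2: c >= v - 1
Before h := 3*c + 8: c >= v - 1
The weakest precondition is c >= v - 1.
Check whether c >= v - 2 implies it.
Countermodel: at the initial state c = -2, v = 0, the precondition holds but the weakest precondition fails.
Answer: invalid


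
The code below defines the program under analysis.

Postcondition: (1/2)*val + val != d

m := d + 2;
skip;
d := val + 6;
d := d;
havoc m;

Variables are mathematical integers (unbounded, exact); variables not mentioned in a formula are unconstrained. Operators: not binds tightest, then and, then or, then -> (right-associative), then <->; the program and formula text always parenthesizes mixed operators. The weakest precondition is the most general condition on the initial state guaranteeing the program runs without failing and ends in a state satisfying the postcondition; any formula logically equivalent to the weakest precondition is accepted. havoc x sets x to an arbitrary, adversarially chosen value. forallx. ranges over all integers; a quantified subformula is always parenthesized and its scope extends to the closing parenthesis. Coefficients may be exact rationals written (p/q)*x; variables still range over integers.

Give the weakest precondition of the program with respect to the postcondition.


Working backward. After the program, the postcondition (1/2)*val + val != d must hold; in canonical form it is (3/2)*val != d.
Before havoc m: (3/2)*val != d
Before d := d: (3/2)*val != d
Before d := val + 6: (1/2)*val != 6
Before skip: (1/2)*val != 6
Before m := d + 2: (1/2)*val != 6
Answer: WP = (1/2)*val != 6


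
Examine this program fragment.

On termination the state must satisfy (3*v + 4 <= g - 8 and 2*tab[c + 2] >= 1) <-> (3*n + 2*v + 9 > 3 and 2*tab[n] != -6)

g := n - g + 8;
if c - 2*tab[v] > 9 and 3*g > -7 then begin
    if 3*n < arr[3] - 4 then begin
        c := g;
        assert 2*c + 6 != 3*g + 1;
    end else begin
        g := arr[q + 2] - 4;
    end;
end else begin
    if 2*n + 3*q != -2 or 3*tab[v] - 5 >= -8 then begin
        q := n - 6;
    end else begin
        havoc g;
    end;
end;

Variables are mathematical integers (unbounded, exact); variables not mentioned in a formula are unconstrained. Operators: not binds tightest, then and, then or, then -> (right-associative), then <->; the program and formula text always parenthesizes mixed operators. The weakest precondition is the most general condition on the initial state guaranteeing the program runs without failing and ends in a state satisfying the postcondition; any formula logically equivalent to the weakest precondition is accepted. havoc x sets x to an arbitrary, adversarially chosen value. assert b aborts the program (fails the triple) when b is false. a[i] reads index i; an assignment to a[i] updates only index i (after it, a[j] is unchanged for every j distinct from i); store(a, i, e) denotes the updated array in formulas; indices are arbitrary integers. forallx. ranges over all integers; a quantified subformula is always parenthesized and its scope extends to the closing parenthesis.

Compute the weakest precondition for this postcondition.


Working backward. After the program, the postcondition (3*v + 4 <= g - 8 and 2*tab[c + 2] >= 1) <-> (3*n + 2*v + 9 > 3 and 2*tab[n] != -6) must hold; in canonical form it is (3*v <= g - 12 and 2*tab[c + 2] >= 1) <-> (3*n + 2*v > -6 and 2*tab[n] != -6).
Then branch requires (3*n < arr[3] - 4 -> (g != 5 and ((3*v <= g - 12 and 2*tab[g + 2] >= 1) <-> (3*n + 2*v > -6 and 2*tab[n] != -6)))) and ((not (3*n < arr[3] - 4)) -> ((3*v <= arr[q + 2] - 16 and 2*tab[c + 2] >= 1) <-> (3*n + 2*v > -6 and 2*tab[n] != -6))); else branch requires ((2*n + 3*q != -2 or 3*tab[v] >= -3) -> ((3*v <= g - 12 and 2*tab[c + 2] >= 1) <-> (3*n + 2*v > -6 and 2*tab[n] != -6))) and ((not (2*n + 3*q != -2 or 3*tab[v] >= -3)) -> (forall g_1. ((3*v <= g_1 - 12 and 2*tab[c + 2] >= 1) <-> (3*n + 2*v > -6 and 2*tab[n] != -6)))).
Before the if: ((c > 2*tab[v] + 9 and 3*g > -7) -> ((3*n < arr[3] - 4 -> (g != 5 and ((3*v <= g - 12 and 2*tab[g + 2] >= 1) <-> (3*n + 2*v > -6 and 2*tab[n] != -6)))) and ((not (3*n < arr[3] - 4)) -> ((3*v <= arr[q + 2] - 16 and 2*tab[c + 2] >= 1) <-> (3*n + 2*v > -6 and 2*tab[n] != -6))))) and ((not (c > 2*tab[v] + 9 and 3*g > -7)) -> (((2*n + 3*q != -2 or 3*tab[v] >= -3) -> ((3*v <= g - 12 and 2*tab[c + 2] >= 1) <-> (3*n + 2*v > -6 and 2*tab[n] != -6))) and ((not (2*n + 3*q != -2 or 3*tab[v] >= -3)) -> (forall g_1. ((3*v <= g_1 - 12 and 2*tab[c + 2] >= 1) <-> (3*n + 2*v > -6 and 2*tab[n] != -6))))))
Before g := n - g + 8: ((c > 2*tab[v] + 9 and 3*n > 3*g - 31) -> ((3*n < arr[3] - 4 -> (n != g - 3 and ((g + 3*v <= n - 4 and 2*tab[-g + n + 10] >= 1) <-> (3*n + 2*v > -6 and 2*tab[n] != -6)))) and ((not (3*n < arr[3] - 4)) -> ((3*v <= arr[q + 2] - 16 and 2*tab[c + 2] >= 1) <-> (3*n + 2*v > -6 and 2*tab[n] != -6))))) and ((not (c > 2*tab[v] + 9 and 3*n > 3*g - 31)) -> (((2*n + 3*q != -2 or 3*tab[v] >= -3) -> ((g + 3*v <= n - 4 and 2*tab[c + 2] >= 1) <-> (3*n + 2*v > -6 and 2*tab[n] != -6))) and ((not (2*n + 3*q != -2 or 3*tab[v] >= -3)) -> (forall g_1. ((3*v <= g_1 - 12 and 2*tab[c + 2] >= 1) <-> (3*n + 2*v > -6 and 2*tab[n] != -6))))))
Answer: WP = ((c > 2*tab[v] + 9 and 3*n > 3*g - 31) -> ((3*n < arr[3] - 4 -> (n != g - 3 and ((g + 3*v <= n - 4 and 2*tab[-g + n + 10] >= 1) <-> (3*n + 2*v > -6 and 2*tab[n] != -6)))) and ((not (3*n < arr[3] - 4)) -> ((3*v <= arr[q + 2] - 16 and 2*tab[c + 2] >= 1) <-> (3*n + 2*v > -6 and 2*tab[n] != -6))))) and ((not (c > 2*tab[v] + 9 and 3*n > 3*g - 31)) -> (((2*n + 3*q != -2 or 3*tab[v] >= -3) -> ((g + 3*v <= n - 4 and 2*tab[c + 2] >= 1) <-> (3*n + 2*v > -6 and 2*tab[n] != -6))) and ((not (2*n + 3*q != -2 or 3*tab[v] >= -3)) -> (forall g_1. ((3*v <= g_1 - 12 and 2*tab[c + 2] >= 1) <-> (3*n + 2*v > -6 and 2*tab[n] != -6))))))


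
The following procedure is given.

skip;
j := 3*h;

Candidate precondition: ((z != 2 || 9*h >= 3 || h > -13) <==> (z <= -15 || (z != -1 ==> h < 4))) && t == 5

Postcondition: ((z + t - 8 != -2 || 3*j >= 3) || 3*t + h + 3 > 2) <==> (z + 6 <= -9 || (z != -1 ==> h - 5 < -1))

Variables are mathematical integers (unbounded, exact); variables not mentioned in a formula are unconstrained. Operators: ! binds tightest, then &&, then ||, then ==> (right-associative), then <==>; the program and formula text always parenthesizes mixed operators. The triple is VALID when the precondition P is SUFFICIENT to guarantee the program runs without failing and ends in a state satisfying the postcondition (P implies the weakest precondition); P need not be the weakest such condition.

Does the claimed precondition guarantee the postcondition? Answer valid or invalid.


Working backward. After the program, the postcondition ((z + t - 8 != -2 || 3*j >= 3) || 3*t + h + 3 > 2) <==> (z + 6 <= -9 || (z != -1 ==> h - 5 < -1)) must hold; in canonical form it is (t + z != 6 || 3*j >= 3 || h + 3*t > -1) <==> (z <= -15 || (z != -1 ==> h < 4)).
Before j := 3*h: (t + z != 6 || 9*h >= 3 || h + 3*t > -1) <==> (z <= -15 || (z != -1 ==> h < 4))
Before skip: (t + z != 6 || 9*h >= 3 || h + 3*t > -1) <==> (z <= -15 || (z != -1 ==> h < 4))
The weakest precondition is (t + z != 6 || 9*h >= 3 || h + 3*t > -1) <==> (z <= -15 || (z != -1 ==> h < 4)).
Check whether ((z != 2 || 9*h >= 3 || h > -13) <==> (z <= -15 || (z != -1 ==> h < 4))) && t == 5 implies it.
Countermodel: at the initial state h = -16, t = 5, z = 1, the precondition holds but the weakest precondition fails.
Answer: invalid


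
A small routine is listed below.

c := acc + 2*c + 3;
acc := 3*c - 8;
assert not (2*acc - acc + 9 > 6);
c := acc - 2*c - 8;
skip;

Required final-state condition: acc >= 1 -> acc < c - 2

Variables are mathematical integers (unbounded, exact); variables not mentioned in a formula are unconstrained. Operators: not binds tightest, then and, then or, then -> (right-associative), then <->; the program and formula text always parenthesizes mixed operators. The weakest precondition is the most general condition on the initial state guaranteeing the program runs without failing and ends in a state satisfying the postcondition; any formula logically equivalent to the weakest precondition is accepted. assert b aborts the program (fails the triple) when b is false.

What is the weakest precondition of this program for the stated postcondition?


Working backward. After the program, acc >= 1 -> acc < c - 2 must hold.
Before skip: acc >= 1 -> acc < c - 2
Before c := acc - 2*c - 8: acc >= 1 -> 2*c < -10
Before assert not (2*acc - acc + 9 > 6): (not (acc > -3)) and (acc >= 1 -> 2*c < -10)
Before acc := 3*c - 8: (not (3*c > 5)) and (3*c >= 9 -> 2*c < -10)
Before c := acc + 2*c + 3: (not (3*acc + 6*c > -4)) and (3*acc + 6*c >= 0 -> 2*acc + 4*c < -16)
Answer: WP = (not (3*acc + 6*c > -4)) and (3*acc + 6*c >= 0 -> 2*acc + 4*c < -16)


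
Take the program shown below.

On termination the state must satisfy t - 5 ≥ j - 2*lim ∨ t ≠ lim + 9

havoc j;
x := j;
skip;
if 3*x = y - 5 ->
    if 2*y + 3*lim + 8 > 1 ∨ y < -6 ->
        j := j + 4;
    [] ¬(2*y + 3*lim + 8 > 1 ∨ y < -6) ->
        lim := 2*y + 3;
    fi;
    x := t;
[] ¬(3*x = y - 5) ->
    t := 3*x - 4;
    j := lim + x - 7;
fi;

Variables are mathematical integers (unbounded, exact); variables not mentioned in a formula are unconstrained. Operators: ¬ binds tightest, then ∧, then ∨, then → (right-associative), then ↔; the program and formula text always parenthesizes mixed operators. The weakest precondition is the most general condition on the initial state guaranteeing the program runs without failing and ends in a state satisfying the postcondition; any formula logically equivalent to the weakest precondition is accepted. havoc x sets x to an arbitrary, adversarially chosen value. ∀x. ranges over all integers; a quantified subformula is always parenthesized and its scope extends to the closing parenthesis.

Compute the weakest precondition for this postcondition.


Working backward. After the program, the postcondition t - 5 ≥ j - 2*lim ∨ t ≠ lim + 9 must hold; in canonical form it is 2*lim + t ≥ j + 5 ∨ t ≠ lim + 9.
Then branch requires ((3*lim + 2*y > -7 ∨ y < -6) → (2*lim + t ≥ j + 9 ∨ t ≠ lim + 9)) ∧ ((¬(3*lim + 2*y > -7 ∨ y < -6)) → (t + 4*y ≥ j - 1 ∨ t ≠ 2*y + 12)); else branch requires lim + 2*x ≥ 2 ∨ 3*x ≠ lim + 13.
Before the if: (3*x = y - 5 → (((3*lim + 2*y > -7 ∨ y < -6) → (2*lim + t ≥ j + 9 ∨ t ≠ lim + 9)) ∧ ((¬(3*lim + 2*y > -7 ∨ y < -6)) → (t + 4*y ≥ j - 1 ∨ t ≠ 2*y + 12)))) ∧ ((¬(3*x = y - 5)) → (lim + 2*x ≥ 2 ∨ 3*x ≠ lim + 13))
Before skip: (3*x = y - 5 → (((3*lim + 2*y > -7 ∨ y < -6) → (2*lim + t ≥ j + 9 ∨ t ≠ lim + 9)) ∧ ((¬(3*lim + 2*y > -7 ∨ y < -6)) → (t + 4*y ≥ j - 1 ∨ t ≠ 2*y + 12)))) ∧ ((¬(3*x = y - 5)) → (lim + 2*x ≥ 2 ∨ 3*x ≠ lim + 13))
Before x := j: (3*j = y - 5 → (((3*lim + 2*y > -7 ∨ y < -6) → (2*lim + t ≥ j + 9 ∨ t ≠ lim + 9)) ∧ ((¬(3*lim + 2*y > -7 ∨ y < -6)) → (t + 4*y ≥ j - 1 ∨ t ≠ 2*y + 12)))) ∧ ((¬(3*j = y - 5)) → (2*j + lim ≥ 2 ∨ 3*j ≠ lim + 13))
Before havoc j: ∀j_1. ((3*j_1 = y - 5 → (((3*lim + 2*y > -7 ∨ y < -6) → (2*lim + t ≥ j_1 + 9 ∨ t ≠ lim + 9)) ∧ ((¬(3*lim + 2*y > -7 ∨ y < -6)) → (t + 4*y ≥ j_1 - 1 ∨ t ≠ 2*y + 12)))) ∧ ((¬(3*j_1 = y - 5)) → (2*j_1 + lim ≥ 2 ∨ 3*j_1 ≠ lim + 13)))
Answer: WP = ∀j_1. ((3*j_1 = y - 5 → (((3*lim + 2*y > -7 ∨ y < -6) → (2*lim + t ≥ j_1 + 9 ∨ t ≠ lim + 9)) ∧ ((¬(3*lim + 2*y > -7 ∨ y < -6)) → (t + 4*y ≥ j_1 - 1 ∨ t ≠ 2*y + 12)))) ∧ ((¬(3*j_1 = y - 5)) → (2*j_1 + lim ≥ 2 ∨ 3*j_1 ≠ lim + 13)))


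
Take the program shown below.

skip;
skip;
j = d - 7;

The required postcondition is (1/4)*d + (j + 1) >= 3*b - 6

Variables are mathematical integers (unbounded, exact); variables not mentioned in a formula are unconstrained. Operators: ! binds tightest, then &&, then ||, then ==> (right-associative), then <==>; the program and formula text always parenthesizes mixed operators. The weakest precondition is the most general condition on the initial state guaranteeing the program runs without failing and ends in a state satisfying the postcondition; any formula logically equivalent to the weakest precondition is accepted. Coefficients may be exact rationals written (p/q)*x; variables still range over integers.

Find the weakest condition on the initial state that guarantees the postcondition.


Working backward. After the program, the postcondition (1/4)*d + (j + 1) >= 3*b - 6 must hold; in canonical form it is (1/4)*d + j >= 3*b - 7.
Before j := d - 7: (5/4)*d >= 3*b
Before skip: (5/4)*d >= 3*b
Before skip: (5/4)*d >= 3*b
Answer: WP = (5/4)*d >= 3*b


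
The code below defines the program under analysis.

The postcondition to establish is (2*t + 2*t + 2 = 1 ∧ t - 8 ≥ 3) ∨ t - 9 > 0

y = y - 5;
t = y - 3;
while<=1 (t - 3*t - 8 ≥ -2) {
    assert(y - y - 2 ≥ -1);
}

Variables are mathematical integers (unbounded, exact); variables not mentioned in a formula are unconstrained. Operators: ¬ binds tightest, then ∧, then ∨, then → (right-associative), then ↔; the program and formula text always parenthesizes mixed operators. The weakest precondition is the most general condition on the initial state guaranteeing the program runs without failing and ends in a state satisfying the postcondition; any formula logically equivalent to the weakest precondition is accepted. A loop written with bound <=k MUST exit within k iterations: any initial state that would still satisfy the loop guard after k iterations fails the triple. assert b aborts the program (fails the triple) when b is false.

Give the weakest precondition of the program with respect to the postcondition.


Working backward. After the program, the postcondition (2*t + 2*t + 2 = 1 ∧ t - 8 ≥ 3) ∨ t - 9 > 0 must hold; in canonical form it is (4*t = -1 ∧ t ≥ 11) ∨ t > 9.
Before the loop (bound <=1), unroll the exhaustion recursion (WP_0 = exit-now case; WP_j = one more guarded iteration, up to j = 1):
  WP_0: (¬(2*t ≤ -6)) ∧ ((4*t = -1 ∧ t ≥ 11) ∨ t > 9)
  WP_1: (¬(2*t ≤ -6)) ∧ ((¬(2*t ≤ -6)) → ((4*t = -1 ∧ t ≥ 11) ∨ t > 9))
So before the loop: (¬(2*t ≤ -6)) ∧ ((¬(2*t ≤ -6)) → ((4*t = -1 ∧ t ≥ 11) ∨ t > 9))
Before t := y - 3: (¬(2*y ≤ 0)) ∧ ((¬(2*y ≤ 0)) → ((4*y = 11 ∧ y ≥ 14) ∨ y > 12))
Before y := y - 5: (¬(2*y ≤ 10)) ∧ ((¬(2*y ≤ 10)) → ((4*y = 31 ∧ y ≥ 19) ∨ y > 17))
Answer: WP = (¬(2*y ≤ 10)) ∧ ((¬(2*y ≤ 10)) → ((4*y = 31 ∧ y ≥ 19) ∨ y > 17))


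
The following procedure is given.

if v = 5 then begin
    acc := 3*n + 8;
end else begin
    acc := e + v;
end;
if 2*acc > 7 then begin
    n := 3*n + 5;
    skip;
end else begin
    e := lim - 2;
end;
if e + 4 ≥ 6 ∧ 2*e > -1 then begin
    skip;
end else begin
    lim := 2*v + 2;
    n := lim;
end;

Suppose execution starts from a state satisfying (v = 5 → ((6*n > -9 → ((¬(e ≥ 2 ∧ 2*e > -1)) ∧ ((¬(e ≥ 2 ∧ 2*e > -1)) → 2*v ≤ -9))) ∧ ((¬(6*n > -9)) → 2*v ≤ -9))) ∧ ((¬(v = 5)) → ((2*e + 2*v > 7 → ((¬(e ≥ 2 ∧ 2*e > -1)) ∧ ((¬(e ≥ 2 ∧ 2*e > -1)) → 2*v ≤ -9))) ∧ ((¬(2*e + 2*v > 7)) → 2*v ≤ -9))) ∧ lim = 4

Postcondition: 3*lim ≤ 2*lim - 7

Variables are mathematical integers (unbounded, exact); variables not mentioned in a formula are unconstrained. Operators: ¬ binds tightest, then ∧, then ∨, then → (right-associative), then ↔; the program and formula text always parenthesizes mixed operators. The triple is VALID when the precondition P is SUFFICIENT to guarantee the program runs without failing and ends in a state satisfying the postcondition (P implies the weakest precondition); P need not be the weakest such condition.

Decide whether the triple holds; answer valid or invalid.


Working backward. After the program, the postcondition 3*lim ≤ 2*lim - 7 must hold; in canonical form it is lim ≤ -7.
Then branch requires lim ≤ -7; else branch requires 2*v ≤ -9.
Before the if: ((e ≥ 2 ∧ 2*e > -1) → lim ≤ -7) ∧ ((¬(e ≥ 2 ∧ 2*e > -1)) → 2*v ≤ -9)
Then branch requires ((e ≥ 2 ∧ 2*e > -1) → lim ≤ -7) ∧ ((¬(e ≥ 2 ∧ 2*e > -1)) → 2*v ≤ -9); else branch requires ((lim ≥ 4 ∧ 2*lim > 3) → lim ≤ -7) ∧ ((¬(lim ≥ 4 ∧ 2*lim > 3)) → 2*v ≤ -9).
Before the if: (2*acc > 7 → (((e ≥ 2 ∧ 2*e > -1) → lim ≤ -7) ∧ ((¬(e ≥ 2 ∧ 2*e > -1)) → 2*v ≤ -9))) ∧ ((¬(2*acc > 7)) → (((lim ≥ 4 ∧ 2*lim > 3) → lim ≤ -7) ∧ ((¬(lim ≥ 4 ∧ 2*lim > 3)) → 2*v ≤ -9)))
Then branch requires (6*n > -9 → (((e ≥ 2 ∧ 2*e > -1) → lim ≤ -7) ∧ ((¬(e ≥ 2 ∧ 2*e > -1)) → 2*v ≤ -9))) ∧ ((¬(6*n > -9)) → (((lim ≥ 4 ∧ 2*lim > 3) → lim ≤ -7) ∧ ((¬(lim ≥ 4 ∧ 2*lim > 3)) → 2*v ≤ -9))); else branch requires (2*e + 2*v > 7 → (((e ≥ 2 ∧ 2*e > -1) → lim ≤ -7) ∧ ((¬(e ≥ 2 ∧ 2*e > -1)) → 2*v ≤ -9))) ∧ ((¬(2*e + 2*v > 7)) → (((lim ≥ 4 ∧ 2*lim > 3) → lim ≤ -7) ∧ ((¬(lim ≥ 4 ∧ 2*lim > 3)) → 2*v ≤ -9))).
Before the if: (v = 5 → ((6*n > -9 → (((e ≥ 2 ∧ 2*e > -1) → lim ≤ -7) ∧ ((¬(e ≥ 2 ∧ 2*e > -1)) → 2*v ≤ -9))) ∧ ((¬(6*n > -9)) → (((lim ≥ 4 ∧ 2*lim > 3) → lim ≤ -7) ∧ ((¬(lim ≥ 4 ∧ 2*lim > 3)) → 2*v ≤ -9))))) ∧ ((¬(v = 5)) → ((2*e + 2*v > 7 → (((e ≥ 2 ∧ 2*e > -1) → lim ≤ -7) ∧ ((¬(e ≥ 2 ∧ 2*e > -1)) → 2*v ≤ -9))) ∧ ((¬(2*e + 2*v > 7)) → (((lim ≥ 4 ∧ 2*lim > 3) → lim ≤ -7) ∧ ((¬(lim ≥ 4 ∧ 2*lim > 3)) → 2*v ≤ -9)))))
The weakest precondition is (v = 5 → ((6*n > -9 → (((e ≥ 2 ∧ 2*e > -1) → lim ≤ -7) ∧ ((¬(e ≥ 2 ∧ 2*e > -1)) → 2*v ≤ -9))) ∧ ((¬(6*n > -9)) → (((lim ≥ 4 ∧ 2*lim > 3) → lim ≤ -7) ∧ ((¬(lim ≥ 4 ∧ 2*lim > 3)) → 2*v ≤ -9))))) ∧ ((¬(v = 5)) → ((2*e + 2*v > 7 → (((e ≥ 2 ∧ 2*e > -1) → lim ≤ -7) ∧ ((¬(e ≥ 2 ∧ 2*e > -1)) → 2*v ≤ -9))) ∧ ((¬(2*e + 2*v > 7)) → (((lim ≥ 4 ∧ 2*lim > 3) → lim ≤ -7) ∧ ((¬(lim ≥ 4 ∧ 2*lim > 3)) → 2*v ≤ -9))))).
Check whether (v = 5 → ((6*n > -9 → ((¬(e ≥ 2 ∧ 2*e > -1)) ∧ ((¬(e ≥ 2 ∧ 2*e > -1)) → 2*v ≤ -9))) ∧ ((¬(6*n > -9)) → 2*v ≤ -9))) ∧ ((¬(v = 5)) → ((2*e + 2*v > 7 → ((¬(e ≥ 2 ∧ 2*e > -1)) ∧ ((¬(e ≥ 2 ∧ 2*e > -1)) → 2*v ≤ -9))) ∧ ((¬(2*e + 2*v > 7)) → 2*v ≤ -9))) ∧ lim = 4 implies it.
Countermodel: at the initial state e = 2, lim = 4, n = 0, v = -5, the precondition holds but the weakest precondition fails.
Answer: invalid
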